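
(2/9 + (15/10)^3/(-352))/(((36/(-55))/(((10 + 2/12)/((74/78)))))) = -21367385/6137856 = -3.48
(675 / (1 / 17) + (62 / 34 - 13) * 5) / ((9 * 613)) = 194125 / 93789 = 2.07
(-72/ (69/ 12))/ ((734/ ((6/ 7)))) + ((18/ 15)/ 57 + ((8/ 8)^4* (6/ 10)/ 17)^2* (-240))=-94910986/ 324446717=-0.29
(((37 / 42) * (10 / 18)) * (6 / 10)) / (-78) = -37 / 9828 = -0.00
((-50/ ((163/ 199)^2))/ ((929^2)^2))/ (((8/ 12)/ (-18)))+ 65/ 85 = 257265422146557307/ 336424012387780313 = 0.76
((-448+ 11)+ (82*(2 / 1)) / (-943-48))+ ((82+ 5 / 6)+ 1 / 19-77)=-431.28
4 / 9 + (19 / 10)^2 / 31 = 15649 / 27900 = 0.56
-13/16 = -0.81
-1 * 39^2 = -1521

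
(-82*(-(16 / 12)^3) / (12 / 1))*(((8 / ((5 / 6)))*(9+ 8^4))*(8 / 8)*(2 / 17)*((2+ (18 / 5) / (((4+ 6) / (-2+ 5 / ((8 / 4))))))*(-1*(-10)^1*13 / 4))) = 12210595072 / 2295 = 5320520.73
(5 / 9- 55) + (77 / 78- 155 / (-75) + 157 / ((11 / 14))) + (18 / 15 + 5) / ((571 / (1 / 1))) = 1090839967 / 7348770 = 148.44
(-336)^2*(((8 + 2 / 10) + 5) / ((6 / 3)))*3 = 11176704 / 5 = 2235340.80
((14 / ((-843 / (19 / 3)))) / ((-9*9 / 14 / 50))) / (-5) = -0.18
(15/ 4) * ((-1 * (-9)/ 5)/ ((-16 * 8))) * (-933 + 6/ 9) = 25173/ 512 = 49.17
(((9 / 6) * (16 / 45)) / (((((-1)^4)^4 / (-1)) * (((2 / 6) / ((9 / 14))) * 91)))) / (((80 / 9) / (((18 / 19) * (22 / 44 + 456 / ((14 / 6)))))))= -153819 / 651700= -0.24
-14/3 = -4.67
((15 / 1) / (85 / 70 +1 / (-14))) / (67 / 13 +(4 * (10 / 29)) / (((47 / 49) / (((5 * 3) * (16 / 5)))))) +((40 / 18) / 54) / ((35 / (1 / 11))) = 34832751721 / 196744069368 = 0.18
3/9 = 1/3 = 0.33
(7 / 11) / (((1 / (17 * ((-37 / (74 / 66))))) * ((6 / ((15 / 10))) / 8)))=-714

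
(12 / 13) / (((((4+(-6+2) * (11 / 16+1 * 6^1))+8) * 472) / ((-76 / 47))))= 456 / 2126891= 0.00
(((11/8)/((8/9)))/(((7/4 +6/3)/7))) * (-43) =-9933/80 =-124.16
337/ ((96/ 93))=10447/ 32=326.47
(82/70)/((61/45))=369/427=0.86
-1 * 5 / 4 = -1.25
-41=-41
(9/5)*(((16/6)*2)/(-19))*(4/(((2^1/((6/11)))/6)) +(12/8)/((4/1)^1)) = -3654/1045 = -3.50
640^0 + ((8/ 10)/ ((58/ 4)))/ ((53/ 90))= 1.09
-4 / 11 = -0.36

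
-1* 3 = -3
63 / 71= 0.89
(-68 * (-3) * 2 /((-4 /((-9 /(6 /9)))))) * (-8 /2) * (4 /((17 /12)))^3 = -35831808 /289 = -123985.49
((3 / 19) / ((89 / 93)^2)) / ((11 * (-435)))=-8649 / 240045905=-0.00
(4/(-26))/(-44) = 1/286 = 0.00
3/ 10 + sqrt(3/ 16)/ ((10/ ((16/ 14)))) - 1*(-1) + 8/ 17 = sqrt(3)/ 35 + 301/ 170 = 1.82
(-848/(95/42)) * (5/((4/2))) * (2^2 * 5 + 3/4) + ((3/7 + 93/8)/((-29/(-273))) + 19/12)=-19333.16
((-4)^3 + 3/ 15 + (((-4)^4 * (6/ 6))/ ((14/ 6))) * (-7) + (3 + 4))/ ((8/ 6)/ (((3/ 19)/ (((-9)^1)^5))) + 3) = 4124/ 2493165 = 0.00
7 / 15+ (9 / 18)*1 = 29 / 30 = 0.97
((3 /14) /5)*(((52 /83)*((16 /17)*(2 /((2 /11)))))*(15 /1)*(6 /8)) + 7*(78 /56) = 508755 /39508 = 12.88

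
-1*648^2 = -419904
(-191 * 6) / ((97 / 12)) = -13752 / 97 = -141.77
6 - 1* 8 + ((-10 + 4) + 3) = -5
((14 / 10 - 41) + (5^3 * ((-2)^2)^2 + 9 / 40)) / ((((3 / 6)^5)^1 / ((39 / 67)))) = 2446860 / 67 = 36520.30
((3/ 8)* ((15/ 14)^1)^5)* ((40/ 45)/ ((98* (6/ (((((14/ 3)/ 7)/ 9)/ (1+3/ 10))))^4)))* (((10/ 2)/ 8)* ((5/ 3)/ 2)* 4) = 48828125/ 600006538854659664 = 0.00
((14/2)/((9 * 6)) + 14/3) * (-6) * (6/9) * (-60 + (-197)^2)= -20071982/27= -743406.74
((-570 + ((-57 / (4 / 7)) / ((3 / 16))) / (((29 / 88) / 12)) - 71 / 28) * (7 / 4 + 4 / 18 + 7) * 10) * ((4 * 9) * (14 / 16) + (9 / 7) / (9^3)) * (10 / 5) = -112743579.88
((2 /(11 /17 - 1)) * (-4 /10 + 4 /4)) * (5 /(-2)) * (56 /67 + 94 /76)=89709 /5092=17.62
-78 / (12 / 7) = -91 / 2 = -45.50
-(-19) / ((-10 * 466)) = -19 / 4660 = -0.00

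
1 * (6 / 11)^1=6 / 11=0.55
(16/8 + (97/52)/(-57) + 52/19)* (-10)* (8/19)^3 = -17847040/5082519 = -3.51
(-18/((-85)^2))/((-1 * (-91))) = -18/657475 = -0.00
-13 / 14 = -0.93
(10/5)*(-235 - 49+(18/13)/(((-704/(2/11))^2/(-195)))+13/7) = -14804980145/26236672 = -564.29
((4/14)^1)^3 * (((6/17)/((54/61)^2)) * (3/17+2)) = 550708/24087861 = 0.02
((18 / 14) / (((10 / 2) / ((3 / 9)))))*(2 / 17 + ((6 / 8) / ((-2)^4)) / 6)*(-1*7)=-819 / 10880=-0.08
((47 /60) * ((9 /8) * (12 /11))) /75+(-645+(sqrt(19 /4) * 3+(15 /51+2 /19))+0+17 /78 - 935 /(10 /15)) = -283628614823 /138567000+3 * sqrt(19) /2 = -2040.33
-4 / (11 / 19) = -76 / 11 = -6.91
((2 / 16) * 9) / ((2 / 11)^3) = 11979 / 64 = 187.17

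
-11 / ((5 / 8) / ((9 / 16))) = -99 / 10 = -9.90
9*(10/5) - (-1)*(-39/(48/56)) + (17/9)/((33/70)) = -13955/594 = -23.49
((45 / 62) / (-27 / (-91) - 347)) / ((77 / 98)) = -5733 / 2151710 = -0.00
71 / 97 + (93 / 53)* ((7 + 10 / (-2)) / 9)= 17303 / 15423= 1.12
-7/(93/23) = -161/93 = -1.73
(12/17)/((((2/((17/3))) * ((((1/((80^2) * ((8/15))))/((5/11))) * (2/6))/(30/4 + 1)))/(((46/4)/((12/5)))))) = 12512000/33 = 379151.52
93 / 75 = 31 / 25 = 1.24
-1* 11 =-11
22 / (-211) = -22 / 211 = -0.10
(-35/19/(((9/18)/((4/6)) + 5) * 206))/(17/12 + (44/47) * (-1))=-39480/12197981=-0.00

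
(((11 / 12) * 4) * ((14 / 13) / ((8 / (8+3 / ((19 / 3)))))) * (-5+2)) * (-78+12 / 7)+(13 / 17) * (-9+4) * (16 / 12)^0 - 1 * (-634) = 13330791 / 8398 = 1587.38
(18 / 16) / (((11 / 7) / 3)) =189 / 88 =2.15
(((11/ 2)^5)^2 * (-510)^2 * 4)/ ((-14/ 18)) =-15179229312120225/ 448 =-33882208285982.65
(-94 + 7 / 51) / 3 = -4787 / 153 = -31.29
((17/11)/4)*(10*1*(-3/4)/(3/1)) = -85/88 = -0.97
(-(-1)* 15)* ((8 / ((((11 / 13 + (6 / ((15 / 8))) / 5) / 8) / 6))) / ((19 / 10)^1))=6240000 / 3059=2039.88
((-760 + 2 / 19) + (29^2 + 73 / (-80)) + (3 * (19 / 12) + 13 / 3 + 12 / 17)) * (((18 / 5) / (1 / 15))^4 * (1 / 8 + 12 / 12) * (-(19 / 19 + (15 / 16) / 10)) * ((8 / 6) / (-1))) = 25949106020061 / 20672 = 1255277961.50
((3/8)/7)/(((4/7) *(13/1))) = 3/416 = 0.01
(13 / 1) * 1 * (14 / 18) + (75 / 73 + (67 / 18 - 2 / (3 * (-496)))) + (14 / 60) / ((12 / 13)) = 1539221 / 101835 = 15.11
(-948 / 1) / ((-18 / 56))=8848 / 3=2949.33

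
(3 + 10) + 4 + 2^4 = 33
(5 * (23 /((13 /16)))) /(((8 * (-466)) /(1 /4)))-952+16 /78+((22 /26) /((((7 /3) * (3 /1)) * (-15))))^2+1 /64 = -951.79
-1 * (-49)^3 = 117649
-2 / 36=-1 / 18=-0.06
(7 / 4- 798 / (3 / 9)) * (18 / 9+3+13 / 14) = -113461 / 8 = -14182.62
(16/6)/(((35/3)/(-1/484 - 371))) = -71826/847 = -84.80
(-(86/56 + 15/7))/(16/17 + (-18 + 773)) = -1751/359828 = -0.00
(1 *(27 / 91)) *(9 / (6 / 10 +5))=1215 / 2548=0.48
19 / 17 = 1.12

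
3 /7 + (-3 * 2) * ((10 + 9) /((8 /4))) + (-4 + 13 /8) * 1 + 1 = -3245 /56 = -57.95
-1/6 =-0.17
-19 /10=-1.90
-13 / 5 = -2.60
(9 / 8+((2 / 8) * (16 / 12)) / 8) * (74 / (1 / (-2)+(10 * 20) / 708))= -4366 / 11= -396.91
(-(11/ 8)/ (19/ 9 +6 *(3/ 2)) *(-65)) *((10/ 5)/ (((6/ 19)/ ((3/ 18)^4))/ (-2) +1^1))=-24453/ 309520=-0.08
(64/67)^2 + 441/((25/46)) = 91166254/112225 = 812.35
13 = 13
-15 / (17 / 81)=-1215 / 17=-71.47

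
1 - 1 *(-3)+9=13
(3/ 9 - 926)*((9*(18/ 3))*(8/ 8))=-49986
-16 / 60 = -4 / 15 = -0.27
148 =148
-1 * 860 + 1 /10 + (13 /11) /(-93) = -859.91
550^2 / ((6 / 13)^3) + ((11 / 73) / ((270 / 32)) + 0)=6738229553 / 2190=3076817.15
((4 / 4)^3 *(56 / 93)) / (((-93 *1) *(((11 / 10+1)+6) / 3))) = -560 / 233523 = -0.00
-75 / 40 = -15 / 8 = -1.88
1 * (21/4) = 21/4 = 5.25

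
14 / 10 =7 / 5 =1.40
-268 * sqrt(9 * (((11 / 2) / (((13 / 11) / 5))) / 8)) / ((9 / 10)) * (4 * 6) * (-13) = 58960 * sqrt(65) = 475350.72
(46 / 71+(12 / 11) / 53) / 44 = 13835 / 910646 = 0.02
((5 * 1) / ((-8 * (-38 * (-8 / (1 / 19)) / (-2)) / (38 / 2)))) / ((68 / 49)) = 245 / 82688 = 0.00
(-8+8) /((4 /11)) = 0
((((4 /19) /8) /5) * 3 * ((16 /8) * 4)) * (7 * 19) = 84 /5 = 16.80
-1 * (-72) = 72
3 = 3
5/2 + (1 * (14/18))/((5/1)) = 239/90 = 2.66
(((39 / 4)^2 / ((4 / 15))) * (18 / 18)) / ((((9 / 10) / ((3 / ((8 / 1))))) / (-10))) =-190125 / 128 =-1485.35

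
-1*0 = 0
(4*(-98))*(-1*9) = 3528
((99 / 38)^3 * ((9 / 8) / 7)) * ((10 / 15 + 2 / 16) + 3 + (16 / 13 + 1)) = 5469575463 / 319574528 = 17.12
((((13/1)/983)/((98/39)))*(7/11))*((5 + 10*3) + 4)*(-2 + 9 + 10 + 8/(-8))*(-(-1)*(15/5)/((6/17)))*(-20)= -26891280/75691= -355.28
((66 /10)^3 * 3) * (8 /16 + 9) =2048409 /250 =8193.64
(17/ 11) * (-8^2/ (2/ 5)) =-2720/ 11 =-247.27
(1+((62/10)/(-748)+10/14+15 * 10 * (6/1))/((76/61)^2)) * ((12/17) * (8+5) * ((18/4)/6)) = 10283620571991/2570666560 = 4000.37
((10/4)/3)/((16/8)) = 5/12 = 0.42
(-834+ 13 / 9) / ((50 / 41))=-682.70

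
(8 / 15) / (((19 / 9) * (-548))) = -6 / 13015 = -0.00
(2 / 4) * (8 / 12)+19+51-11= 178 / 3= 59.33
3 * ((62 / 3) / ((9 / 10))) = 620 / 9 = 68.89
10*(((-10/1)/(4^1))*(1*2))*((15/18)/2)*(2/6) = -125/18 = -6.94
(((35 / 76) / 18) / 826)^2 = 25 / 26057707776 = 0.00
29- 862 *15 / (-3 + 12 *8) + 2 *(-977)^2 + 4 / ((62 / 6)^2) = 1834499033 / 961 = 1908948.01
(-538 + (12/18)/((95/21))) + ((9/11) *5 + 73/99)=-533.02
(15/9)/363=0.00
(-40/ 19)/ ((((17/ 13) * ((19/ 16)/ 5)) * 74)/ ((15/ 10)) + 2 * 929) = -31200/ 27762629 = -0.00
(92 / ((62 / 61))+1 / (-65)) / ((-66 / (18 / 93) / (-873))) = 231.69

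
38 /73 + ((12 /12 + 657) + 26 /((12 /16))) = 151808 /219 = 693.19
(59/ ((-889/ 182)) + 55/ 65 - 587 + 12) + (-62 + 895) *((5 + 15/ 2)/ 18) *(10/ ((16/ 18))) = 5921.58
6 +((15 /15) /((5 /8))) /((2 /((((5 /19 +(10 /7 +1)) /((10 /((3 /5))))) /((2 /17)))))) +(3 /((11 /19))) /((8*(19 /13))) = 11033079 /1463000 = 7.54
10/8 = 5/4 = 1.25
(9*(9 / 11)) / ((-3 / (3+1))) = -108 / 11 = -9.82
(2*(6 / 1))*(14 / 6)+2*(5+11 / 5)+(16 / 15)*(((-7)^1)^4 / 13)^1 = 46684 / 195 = 239.41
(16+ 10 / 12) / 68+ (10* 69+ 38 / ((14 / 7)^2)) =285497 / 408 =699.75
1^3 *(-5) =-5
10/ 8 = 5/ 4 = 1.25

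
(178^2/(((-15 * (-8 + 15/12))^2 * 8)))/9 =63368/1476225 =0.04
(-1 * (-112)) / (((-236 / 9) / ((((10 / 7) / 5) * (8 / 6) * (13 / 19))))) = -1248 / 1121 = -1.11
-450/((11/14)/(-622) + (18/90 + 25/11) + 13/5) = -215523000/2428927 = -88.73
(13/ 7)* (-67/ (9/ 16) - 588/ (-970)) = -6724562/ 30555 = -220.08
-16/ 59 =-0.27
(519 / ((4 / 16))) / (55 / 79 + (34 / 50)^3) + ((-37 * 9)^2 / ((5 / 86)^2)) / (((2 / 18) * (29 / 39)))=397060537.53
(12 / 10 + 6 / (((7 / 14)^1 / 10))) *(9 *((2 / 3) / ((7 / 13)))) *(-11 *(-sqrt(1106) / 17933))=519948 *sqrt(1106) / 627655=27.55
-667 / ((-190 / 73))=48691 / 190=256.27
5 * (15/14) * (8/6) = 50/7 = 7.14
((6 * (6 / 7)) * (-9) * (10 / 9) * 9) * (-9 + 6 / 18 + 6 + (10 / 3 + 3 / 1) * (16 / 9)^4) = -28046.94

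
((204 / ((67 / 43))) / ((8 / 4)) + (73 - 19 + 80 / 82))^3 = 36213440613851584 / 20728886723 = 1747003.64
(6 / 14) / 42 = 1 / 98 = 0.01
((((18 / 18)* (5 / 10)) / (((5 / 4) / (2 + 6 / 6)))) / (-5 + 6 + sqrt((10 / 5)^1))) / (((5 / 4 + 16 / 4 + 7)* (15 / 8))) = -64 / 1225 + 64* sqrt(2) / 1225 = 0.02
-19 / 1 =-19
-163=-163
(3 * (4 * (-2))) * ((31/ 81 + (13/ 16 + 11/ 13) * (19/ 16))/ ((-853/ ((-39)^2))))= 8243599/ 81888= 100.67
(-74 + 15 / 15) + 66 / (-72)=-887 / 12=-73.92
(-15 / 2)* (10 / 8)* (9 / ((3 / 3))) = -675 / 8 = -84.38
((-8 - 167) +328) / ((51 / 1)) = 3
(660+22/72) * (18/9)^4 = 95084/9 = 10564.89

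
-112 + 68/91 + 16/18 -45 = -127243/819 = -155.36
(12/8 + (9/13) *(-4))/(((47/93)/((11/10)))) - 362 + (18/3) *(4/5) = -4398743/12220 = -359.96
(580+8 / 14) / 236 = 1016 / 413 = 2.46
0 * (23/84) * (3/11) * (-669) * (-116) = 0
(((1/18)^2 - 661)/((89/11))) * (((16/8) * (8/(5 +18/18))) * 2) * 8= -75385376/21627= -3485.71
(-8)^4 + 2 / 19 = 77826 / 19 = 4096.11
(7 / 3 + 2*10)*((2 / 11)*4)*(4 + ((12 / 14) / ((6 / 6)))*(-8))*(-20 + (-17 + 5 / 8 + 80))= -467660 / 231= -2024.50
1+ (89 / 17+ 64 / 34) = 138 / 17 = 8.12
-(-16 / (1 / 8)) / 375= 128 / 375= 0.34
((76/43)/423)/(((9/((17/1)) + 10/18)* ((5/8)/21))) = 108528/838715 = 0.13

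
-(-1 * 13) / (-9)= -13 / 9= -1.44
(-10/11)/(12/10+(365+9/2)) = -100/40777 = -0.00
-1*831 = -831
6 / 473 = 0.01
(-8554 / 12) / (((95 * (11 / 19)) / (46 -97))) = 72709 / 110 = 660.99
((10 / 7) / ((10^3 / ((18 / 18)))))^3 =1 / 343000000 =0.00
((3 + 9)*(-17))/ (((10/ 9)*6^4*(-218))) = 0.00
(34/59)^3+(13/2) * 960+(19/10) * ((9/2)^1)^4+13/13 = 230691883641/32860640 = 7020.31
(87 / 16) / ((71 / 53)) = 4611 / 1136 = 4.06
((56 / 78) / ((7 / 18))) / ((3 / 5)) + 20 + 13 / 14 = 4369 / 182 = 24.01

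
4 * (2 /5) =8 /5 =1.60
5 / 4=1.25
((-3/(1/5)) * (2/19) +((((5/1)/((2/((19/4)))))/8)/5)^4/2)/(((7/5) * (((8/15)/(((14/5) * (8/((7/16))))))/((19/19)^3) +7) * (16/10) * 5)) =-15062352915/750855913472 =-0.02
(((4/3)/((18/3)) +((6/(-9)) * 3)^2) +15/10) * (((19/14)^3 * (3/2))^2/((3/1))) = 4845725743/180708864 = 26.82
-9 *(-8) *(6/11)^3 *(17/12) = 22032/1331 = 16.55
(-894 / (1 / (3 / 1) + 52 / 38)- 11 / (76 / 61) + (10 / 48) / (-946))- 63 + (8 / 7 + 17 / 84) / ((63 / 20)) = -11011668706651 / 18452971152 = -596.74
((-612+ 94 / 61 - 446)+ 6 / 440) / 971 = -14177497 / 13030820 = -1.09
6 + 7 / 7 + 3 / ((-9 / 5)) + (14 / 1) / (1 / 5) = 226 / 3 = 75.33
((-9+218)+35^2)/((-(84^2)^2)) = -239/8297856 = -0.00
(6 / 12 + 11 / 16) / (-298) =-19 / 4768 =-0.00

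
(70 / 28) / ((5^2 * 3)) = 1 / 30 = 0.03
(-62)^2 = 3844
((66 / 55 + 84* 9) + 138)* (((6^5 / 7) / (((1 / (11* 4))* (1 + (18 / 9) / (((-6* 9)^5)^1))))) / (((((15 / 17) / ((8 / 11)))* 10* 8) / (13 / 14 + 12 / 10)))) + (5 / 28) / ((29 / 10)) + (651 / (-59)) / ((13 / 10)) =5087056962087301973153 / 5301347157128750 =959578.16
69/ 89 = 0.78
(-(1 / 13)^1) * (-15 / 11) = 15 / 143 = 0.10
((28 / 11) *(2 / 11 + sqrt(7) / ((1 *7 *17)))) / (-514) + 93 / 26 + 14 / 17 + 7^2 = 733970115 / 13744874 - 2 *sqrt(7) / 48059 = 53.40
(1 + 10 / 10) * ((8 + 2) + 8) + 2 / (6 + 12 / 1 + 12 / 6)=361 / 10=36.10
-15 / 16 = -0.94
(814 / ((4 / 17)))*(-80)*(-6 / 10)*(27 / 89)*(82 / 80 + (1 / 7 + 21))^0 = 50376.54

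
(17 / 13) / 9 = 17 / 117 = 0.15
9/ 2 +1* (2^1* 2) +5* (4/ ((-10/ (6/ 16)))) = 31/ 4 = 7.75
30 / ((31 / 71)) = 2130 / 31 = 68.71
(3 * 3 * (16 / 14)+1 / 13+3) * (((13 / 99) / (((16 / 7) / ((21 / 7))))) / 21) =76 / 693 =0.11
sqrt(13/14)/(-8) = -sqrt(182)/112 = -0.12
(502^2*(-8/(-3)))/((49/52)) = 104833664/147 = 713154.18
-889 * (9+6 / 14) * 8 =-67056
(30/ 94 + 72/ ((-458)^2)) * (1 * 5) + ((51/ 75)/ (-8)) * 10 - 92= -4498251939/ 49294540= -91.25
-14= -14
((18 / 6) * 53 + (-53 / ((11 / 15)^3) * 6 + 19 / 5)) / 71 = -9.06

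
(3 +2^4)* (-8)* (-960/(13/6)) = 875520/13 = 67347.69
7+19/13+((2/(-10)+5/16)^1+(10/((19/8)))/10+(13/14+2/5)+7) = 2396209/138320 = 17.32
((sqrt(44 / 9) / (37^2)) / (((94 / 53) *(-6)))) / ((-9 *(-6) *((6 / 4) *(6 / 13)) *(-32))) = 689 *sqrt(11) / 18011922048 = 0.00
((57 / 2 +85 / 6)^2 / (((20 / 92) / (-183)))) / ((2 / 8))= -91947008 / 15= -6129800.53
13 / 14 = 0.93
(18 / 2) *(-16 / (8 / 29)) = -522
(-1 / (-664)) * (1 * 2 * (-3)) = -3 / 332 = -0.01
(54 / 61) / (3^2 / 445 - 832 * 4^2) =-24030 / 361353691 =-0.00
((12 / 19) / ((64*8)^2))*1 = 3 / 1245184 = 0.00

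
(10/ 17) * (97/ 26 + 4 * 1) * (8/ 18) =1340/ 663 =2.02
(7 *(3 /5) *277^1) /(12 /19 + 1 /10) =221046 /139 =1590.26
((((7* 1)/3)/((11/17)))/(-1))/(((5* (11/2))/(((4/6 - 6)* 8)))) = 30464/5445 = 5.59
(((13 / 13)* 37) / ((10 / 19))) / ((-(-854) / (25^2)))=87875 / 1708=51.45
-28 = -28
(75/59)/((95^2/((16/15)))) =16/106495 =0.00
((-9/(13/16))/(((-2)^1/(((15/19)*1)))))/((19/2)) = 2160/4693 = 0.46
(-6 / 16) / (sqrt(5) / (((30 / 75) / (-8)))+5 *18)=-27 / 4880 - 3 *sqrt(5) / 2440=-0.01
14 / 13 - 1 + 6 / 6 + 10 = 144 / 13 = 11.08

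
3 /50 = 0.06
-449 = -449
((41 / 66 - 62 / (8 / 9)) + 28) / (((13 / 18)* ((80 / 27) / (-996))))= 109497501 / 5720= 19142.92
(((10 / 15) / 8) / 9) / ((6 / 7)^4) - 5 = -697439 / 139968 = -4.98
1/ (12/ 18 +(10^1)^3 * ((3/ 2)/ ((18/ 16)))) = 1/ 1334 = 0.00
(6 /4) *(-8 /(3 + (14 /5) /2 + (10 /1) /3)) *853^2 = -32742405 /29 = -1129048.45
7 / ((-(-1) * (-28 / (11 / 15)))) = -11 / 60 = -0.18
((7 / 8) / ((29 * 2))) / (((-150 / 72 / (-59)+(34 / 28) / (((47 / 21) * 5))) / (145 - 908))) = -80.04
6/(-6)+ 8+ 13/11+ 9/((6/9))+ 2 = 521/22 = 23.68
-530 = -530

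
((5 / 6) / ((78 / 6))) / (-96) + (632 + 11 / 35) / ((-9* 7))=-18414217 / 1834560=-10.04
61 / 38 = 1.61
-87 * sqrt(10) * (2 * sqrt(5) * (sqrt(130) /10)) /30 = -29 * sqrt(65) /5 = -46.76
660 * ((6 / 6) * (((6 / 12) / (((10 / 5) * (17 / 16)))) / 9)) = 880 / 51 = 17.25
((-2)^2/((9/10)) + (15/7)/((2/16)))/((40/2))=68/63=1.08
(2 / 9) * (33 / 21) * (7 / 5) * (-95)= -418 / 9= -46.44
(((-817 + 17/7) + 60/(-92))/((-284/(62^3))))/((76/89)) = 347998770149/434378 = 801142.71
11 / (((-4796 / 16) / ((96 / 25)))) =-384 / 2725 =-0.14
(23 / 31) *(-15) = -345 / 31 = -11.13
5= 5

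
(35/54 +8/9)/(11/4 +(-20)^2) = 166/43497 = 0.00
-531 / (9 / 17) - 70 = -1073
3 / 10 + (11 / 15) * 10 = 229 / 30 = 7.63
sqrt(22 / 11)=1.41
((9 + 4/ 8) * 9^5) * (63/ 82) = 70681653/ 164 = 430985.69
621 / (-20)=-621 / 20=-31.05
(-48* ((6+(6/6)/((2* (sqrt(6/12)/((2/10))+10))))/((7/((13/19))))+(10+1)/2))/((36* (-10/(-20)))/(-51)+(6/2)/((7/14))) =-964189/18620+221* sqrt(2)/18620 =-51.77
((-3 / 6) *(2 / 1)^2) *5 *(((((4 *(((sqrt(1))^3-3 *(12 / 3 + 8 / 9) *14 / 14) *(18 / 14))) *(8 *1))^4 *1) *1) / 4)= -600012596183040 / 2401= -249901122941.71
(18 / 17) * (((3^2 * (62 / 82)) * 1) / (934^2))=2511 / 304016066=0.00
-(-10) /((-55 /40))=-80 /11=-7.27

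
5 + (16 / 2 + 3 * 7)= 34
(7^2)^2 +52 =2453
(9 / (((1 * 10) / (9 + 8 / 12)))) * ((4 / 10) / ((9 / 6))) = 58 / 25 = 2.32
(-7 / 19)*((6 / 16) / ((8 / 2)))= -21 / 608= -0.03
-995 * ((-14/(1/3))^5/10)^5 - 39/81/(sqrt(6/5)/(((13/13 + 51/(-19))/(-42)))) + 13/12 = 379363322893220348197859300000000000000.00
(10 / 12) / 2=5 / 12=0.42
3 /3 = 1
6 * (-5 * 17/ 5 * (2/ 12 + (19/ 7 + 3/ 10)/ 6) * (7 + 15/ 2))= -138533/ 140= -989.52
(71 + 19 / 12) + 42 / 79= 73.11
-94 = -94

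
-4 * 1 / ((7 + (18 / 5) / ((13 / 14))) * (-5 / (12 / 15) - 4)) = 1040 / 28987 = 0.04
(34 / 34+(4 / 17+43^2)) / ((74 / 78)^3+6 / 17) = 1865819826 / 1217015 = 1533.11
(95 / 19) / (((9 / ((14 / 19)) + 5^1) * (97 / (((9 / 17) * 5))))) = 3150 / 397409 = 0.01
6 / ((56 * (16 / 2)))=0.01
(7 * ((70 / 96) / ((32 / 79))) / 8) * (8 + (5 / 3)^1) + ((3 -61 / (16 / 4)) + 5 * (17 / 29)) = 6315059 / 1069056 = 5.91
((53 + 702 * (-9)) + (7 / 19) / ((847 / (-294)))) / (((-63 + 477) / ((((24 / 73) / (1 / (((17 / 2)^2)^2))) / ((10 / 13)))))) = -15638962892917 / 463202520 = -33762.69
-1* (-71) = 71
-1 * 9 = -9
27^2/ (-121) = -729/ 121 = -6.02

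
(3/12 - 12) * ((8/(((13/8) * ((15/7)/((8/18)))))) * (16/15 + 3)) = -1284416/26325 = -48.79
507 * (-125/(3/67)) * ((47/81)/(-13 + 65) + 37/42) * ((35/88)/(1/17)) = -243417825625/28512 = -8537381.65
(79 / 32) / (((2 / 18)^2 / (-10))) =-31995 / 16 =-1999.69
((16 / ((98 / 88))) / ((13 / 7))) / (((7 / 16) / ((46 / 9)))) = 518144 / 5733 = 90.38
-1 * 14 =-14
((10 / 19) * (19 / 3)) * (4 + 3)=70 / 3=23.33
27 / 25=1.08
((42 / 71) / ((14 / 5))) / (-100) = -3 / 1420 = -0.00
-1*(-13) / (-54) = -13 / 54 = -0.24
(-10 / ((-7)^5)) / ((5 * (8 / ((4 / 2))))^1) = 1 / 33614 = 0.00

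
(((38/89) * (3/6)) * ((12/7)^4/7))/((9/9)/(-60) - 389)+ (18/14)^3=74181344589/34914004643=2.12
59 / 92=0.64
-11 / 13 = -0.85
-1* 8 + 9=1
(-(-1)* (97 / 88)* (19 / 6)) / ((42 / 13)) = 23959 / 22176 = 1.08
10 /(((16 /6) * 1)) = 15 /4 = 3.75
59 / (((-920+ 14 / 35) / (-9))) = 2655 / 4598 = 0.58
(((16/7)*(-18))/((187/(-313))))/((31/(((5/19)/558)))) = 25040/23901031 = 0.00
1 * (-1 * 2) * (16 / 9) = -32 / 9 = -3.56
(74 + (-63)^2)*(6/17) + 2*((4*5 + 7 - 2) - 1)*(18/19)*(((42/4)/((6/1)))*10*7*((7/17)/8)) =553512/323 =1713.66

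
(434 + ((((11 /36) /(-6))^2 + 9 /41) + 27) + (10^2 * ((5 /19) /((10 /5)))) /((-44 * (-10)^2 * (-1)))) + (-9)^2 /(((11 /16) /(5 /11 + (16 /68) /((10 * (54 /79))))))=193944757321103 /373808571840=518.83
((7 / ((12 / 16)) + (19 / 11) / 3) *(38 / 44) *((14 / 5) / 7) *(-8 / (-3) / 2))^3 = 568486650304 / 5979018375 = 95.08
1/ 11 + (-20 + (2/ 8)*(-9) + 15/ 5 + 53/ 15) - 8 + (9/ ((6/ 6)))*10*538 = 31941607/ 660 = 48396.37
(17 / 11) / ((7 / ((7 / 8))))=17 / 88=0.19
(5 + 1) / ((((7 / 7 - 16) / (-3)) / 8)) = 9.60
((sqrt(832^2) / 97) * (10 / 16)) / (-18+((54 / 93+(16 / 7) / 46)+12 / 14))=-1297660 / 3997079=-0.32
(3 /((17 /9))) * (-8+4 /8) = -405 /34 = -11.91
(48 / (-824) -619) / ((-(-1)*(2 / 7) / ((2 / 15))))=-446341 / 1545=-288.89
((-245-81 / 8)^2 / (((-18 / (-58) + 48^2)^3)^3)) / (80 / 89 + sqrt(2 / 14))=37649224687728161964547 / 784006801231738695391646245815735250854492187500-478682999601115202120669 * sqrt(7) / 62720544098539095631331699665258820068359375000000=0.00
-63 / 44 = -1.43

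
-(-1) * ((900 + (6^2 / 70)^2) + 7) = 1111399 / 1225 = 907.26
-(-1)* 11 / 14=11 / 14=0.79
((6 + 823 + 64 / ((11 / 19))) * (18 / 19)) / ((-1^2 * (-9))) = 20670 / 209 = 98.90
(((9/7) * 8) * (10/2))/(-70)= -36/49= -0.73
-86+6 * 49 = 208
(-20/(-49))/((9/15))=100/147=0.68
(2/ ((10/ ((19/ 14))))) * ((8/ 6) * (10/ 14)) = 38/ 147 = 0.26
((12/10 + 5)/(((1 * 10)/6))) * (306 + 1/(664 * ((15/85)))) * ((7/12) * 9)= 396829419/66400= 5976.35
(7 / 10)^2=49 / 100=0.49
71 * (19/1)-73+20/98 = 62534/49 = 1276.20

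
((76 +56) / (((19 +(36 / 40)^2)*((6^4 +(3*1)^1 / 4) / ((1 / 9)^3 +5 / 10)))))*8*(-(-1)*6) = 102924800 / 832311207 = 0.12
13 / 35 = 0.37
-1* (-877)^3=674526133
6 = 6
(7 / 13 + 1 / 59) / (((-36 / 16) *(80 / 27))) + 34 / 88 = 51137 / 168740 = 0.30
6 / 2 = 3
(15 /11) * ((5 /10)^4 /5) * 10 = 0.17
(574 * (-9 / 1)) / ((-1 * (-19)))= -5166 / 19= -271.89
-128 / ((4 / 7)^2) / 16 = -49 / 2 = -24.50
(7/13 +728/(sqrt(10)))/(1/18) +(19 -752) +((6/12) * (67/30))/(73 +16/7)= -297316763/411060 +6552 * sqrt(10)/5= 3420.56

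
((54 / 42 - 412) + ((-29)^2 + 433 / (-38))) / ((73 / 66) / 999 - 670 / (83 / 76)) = -304887881925 / 446527978393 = -0.68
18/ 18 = 1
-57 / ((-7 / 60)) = 3420 / 7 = 488.57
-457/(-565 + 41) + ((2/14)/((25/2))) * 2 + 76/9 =9.34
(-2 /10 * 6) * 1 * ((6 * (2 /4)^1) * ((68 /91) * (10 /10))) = -1224 /455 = -2.69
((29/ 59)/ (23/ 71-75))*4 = -0.03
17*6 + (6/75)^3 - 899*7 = -96734367/15625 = -6191.00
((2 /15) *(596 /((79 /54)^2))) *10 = 2317248 /6241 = 371.29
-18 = -18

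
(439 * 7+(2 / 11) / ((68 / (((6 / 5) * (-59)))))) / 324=1436539 / 151470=9.48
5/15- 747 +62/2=-2147/3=-715.67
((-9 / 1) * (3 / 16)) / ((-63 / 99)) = 297 / 112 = 2.65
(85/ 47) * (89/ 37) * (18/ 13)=136170/ 22607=6.02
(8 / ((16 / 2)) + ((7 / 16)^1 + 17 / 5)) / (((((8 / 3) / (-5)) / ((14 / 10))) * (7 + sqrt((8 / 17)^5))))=-26924748291 / 14835248000 + 782901 * sqrt(34) / 115900375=-1.78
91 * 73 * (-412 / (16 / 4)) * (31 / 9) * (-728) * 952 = 14700479428544 / 9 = 1633386603171.56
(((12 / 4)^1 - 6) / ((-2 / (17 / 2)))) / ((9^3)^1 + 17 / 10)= 255 / 14614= 0.02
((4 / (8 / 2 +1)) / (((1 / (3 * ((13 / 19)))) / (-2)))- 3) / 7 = -597 / 665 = -0.90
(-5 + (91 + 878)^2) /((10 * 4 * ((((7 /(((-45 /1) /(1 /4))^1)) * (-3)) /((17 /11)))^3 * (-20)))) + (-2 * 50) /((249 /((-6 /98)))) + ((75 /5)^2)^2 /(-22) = -2730547.53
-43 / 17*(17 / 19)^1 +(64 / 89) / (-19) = -3891 / 1691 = -2.30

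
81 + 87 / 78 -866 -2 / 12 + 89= -27107 / 39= -695.05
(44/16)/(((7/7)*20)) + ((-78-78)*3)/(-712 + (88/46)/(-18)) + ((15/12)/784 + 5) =956938469/165094720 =5.80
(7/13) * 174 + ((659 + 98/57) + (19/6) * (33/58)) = 65001073/85956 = 756.21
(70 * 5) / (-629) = -350 / 629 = -0.56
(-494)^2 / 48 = 61009 / 12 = 5084.08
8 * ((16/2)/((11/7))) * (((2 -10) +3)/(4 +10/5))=-1120/33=-33.94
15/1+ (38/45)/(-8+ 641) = 427313/28485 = 15.00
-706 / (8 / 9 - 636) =1.11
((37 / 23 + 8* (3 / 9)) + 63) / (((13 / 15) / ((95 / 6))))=1102475 / 897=1229.07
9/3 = 3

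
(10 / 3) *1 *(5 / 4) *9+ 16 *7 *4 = 971 / 2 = 485.50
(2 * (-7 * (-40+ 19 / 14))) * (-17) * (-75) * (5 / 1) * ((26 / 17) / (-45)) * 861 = -100923550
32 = 32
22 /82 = 11 /41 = 0.27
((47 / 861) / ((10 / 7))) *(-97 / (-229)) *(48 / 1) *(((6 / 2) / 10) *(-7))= -382956 / 234725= -1.63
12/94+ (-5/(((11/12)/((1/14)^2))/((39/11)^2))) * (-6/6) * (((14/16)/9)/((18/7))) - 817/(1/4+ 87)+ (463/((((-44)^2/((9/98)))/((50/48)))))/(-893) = -143974697421761/15610335654144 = -9.22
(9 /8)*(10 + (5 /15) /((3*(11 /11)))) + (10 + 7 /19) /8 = 963 /76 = 12.67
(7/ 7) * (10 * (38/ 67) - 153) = -9871/ 67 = -147.33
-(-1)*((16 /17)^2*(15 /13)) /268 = 960 /251719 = 0.00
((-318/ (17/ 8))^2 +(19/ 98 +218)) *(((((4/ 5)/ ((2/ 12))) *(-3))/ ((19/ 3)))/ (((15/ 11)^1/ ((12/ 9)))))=-67629346224/ 1345295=-50271.02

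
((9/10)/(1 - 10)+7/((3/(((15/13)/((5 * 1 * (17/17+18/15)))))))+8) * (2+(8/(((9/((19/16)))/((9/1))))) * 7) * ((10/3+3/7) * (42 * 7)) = 882388367/1430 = 617054.80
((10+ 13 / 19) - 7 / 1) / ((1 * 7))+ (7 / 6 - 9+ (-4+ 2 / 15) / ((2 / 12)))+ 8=-22.51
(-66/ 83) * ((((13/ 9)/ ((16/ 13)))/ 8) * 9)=-5577/ 5312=-1.05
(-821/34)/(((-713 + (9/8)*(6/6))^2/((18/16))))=-29556/551361425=-0.00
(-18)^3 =-5832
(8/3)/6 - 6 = -50/9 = -5.56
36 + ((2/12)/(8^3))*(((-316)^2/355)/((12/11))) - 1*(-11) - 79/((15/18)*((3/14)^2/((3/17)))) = -882236833/2780928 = -317.25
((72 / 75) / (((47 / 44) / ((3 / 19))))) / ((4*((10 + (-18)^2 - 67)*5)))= 264 / 9934625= 0.00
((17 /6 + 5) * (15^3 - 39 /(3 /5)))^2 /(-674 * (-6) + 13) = 165708.27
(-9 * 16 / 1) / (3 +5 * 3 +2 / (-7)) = -252 / 31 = -8.13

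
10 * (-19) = -190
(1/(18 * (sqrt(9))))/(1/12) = 2/9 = 0.22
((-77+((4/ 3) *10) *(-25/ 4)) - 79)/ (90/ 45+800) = -359/ 1203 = -0.30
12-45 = -33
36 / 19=1.89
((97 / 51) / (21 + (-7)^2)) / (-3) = -97 / 10710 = -0.01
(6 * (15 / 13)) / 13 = 90 / 169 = 0.53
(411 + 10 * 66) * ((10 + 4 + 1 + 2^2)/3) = 6783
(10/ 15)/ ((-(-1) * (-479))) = -2/ 1437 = -0.00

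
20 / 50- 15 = -73 / 5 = -14.60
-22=-22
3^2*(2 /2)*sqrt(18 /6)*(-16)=-144*sqrt(3)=-249.42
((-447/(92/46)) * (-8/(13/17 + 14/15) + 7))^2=196228622529/749956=261653.51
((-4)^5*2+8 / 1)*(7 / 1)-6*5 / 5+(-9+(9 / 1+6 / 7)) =-99996 / 7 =-14285.14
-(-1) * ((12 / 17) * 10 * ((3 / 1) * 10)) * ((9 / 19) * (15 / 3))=162000 / 323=501.55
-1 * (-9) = 9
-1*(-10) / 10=1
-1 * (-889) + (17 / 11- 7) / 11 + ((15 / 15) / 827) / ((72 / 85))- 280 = 4384175461 / 7204824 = 608.51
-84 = -84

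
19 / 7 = 2.71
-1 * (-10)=10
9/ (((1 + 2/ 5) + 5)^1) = 45/ 32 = 1.41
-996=-996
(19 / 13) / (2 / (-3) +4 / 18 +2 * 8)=171 / 1820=0.09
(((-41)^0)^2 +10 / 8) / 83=9 / 332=0.03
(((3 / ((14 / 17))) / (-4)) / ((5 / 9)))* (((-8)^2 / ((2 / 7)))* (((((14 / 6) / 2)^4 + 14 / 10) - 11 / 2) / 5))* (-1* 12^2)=-23766.82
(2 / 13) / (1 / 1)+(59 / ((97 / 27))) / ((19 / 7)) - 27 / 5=96352 / 119795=0.80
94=94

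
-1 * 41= -41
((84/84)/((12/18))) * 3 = 4.50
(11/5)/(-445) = -11/2225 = -0.00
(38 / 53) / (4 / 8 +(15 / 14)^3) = 104272 / 251591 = 0.41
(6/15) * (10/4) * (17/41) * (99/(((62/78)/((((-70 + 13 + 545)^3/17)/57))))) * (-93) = -448703304192/779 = -575999106.79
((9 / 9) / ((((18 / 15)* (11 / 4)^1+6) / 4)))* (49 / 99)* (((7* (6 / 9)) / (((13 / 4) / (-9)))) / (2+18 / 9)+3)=-0.05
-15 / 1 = -15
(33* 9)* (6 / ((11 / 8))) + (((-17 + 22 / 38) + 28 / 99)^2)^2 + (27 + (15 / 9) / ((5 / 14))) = 865758310334677477 / 12518583261921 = 69157.85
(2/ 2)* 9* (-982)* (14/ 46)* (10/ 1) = -618660/ 23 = -26898.26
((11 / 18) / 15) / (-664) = -0.00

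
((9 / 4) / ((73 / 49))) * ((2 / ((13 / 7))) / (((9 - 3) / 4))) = 1029 / 949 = 1.08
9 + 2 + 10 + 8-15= 14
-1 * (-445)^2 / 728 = -272.01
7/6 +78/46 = 395/138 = 2.86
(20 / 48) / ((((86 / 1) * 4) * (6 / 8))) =5 / 3096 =0.00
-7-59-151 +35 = -182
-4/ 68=-1/ 17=-0.06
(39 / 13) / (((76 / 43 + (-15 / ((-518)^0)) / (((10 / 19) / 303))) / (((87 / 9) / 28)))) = -1247 / 10395014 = -0.00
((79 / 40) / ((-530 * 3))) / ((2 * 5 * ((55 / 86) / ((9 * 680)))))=-1.19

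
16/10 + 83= 423/5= 84.60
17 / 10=1.70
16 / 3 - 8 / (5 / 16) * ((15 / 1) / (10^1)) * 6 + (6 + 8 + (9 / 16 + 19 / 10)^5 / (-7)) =-15414216162271 / 68812800000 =-224.00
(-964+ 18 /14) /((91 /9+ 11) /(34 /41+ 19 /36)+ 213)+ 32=89048759 /3204593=27.79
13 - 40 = -27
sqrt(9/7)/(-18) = -sqrt(7)/42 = -0.06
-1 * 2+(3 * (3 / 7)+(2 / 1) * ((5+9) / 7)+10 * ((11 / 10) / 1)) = 100 / 7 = 14.29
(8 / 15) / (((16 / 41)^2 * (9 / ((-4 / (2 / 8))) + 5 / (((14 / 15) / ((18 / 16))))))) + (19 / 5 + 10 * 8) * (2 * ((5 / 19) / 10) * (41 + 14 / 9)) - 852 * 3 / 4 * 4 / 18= 16162909 / 348840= 46.33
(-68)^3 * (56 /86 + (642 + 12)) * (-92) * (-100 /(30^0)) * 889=-72392691831040000 /43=-1683550972814883.72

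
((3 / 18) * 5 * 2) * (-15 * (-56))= 1400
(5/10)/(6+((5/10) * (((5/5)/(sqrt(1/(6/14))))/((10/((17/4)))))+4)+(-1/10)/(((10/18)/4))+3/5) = 5532800/109306453- 17000 * sqrt(21)/109306453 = 0.05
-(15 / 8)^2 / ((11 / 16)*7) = -225 / 308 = -0.73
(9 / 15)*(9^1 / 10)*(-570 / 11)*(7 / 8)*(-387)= 4169151 / 440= 9475.34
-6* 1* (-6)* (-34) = -1224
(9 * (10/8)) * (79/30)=237/8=29.62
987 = 987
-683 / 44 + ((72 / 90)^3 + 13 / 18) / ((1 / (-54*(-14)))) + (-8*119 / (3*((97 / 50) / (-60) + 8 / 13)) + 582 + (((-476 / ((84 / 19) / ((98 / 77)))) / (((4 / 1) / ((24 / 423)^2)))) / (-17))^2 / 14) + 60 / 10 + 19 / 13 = 61249354728556094596433 / 63619323791660851500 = 962.75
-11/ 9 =-1.22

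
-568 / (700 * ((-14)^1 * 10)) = 71 / 12250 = 0.01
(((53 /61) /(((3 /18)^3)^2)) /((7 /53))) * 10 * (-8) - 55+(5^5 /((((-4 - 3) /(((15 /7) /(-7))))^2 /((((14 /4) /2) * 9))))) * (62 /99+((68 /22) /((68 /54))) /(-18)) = -2215257511688215 /90219976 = -24553958.11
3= 3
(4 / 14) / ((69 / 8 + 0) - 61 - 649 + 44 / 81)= -1296 / 3178973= -0.00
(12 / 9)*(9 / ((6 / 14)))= 28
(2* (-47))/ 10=-47/ 5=-9.40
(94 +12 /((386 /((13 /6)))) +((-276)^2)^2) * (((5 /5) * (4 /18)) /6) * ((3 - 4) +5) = 4479748530092 /5211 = 859671565.94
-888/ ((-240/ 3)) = 11.10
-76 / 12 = -19 / 3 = -6.33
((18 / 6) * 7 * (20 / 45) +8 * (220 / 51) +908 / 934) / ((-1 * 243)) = -1067366 / 5787531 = -0.18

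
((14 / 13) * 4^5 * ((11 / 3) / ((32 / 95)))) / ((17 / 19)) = 8895040 / 663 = 13416.35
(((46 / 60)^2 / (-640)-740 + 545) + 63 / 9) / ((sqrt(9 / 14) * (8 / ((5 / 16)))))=-108288529 * sqrt(14) / 44236800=-9.16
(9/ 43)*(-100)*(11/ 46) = -4950/ 989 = -5.01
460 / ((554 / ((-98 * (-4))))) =90160 / 277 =325.49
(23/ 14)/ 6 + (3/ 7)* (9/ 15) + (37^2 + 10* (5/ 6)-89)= 180441/ 140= 1288.86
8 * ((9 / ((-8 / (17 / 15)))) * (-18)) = 918 / 5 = 183.60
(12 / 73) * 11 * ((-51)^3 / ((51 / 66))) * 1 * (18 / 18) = -22659912 / 73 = -310409.75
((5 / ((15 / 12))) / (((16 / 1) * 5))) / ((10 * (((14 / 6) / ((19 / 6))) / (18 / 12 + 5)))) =247 / 5600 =0.04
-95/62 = -1.53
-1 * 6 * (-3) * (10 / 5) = 36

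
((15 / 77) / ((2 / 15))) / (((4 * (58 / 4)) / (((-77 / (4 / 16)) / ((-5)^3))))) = 9 / 145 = 0.06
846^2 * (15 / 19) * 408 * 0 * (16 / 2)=0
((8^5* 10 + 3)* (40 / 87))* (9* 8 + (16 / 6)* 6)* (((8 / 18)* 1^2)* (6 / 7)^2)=18455106560 / 4263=4329135.95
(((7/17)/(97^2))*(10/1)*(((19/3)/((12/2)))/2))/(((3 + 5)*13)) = 665/299432016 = 0.00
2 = 2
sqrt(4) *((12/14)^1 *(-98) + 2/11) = -1844/11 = -167.64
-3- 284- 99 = -386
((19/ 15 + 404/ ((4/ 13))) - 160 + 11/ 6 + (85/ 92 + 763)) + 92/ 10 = 887443/ 460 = 1929.22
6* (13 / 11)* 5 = 390 / 11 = 35.45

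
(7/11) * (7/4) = 49/44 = 1.11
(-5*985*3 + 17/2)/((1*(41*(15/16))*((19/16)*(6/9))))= -1890112/3895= -485.27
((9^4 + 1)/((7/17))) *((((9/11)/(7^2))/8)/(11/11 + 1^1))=501993/30184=16.63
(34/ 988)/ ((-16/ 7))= -119/ 7904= -0.02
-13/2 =-6.50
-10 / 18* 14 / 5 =-14 / 9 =-1.56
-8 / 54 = -4 / 27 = -0.15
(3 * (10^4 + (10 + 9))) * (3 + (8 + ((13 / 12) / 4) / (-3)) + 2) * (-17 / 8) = -824558.48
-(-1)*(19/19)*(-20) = -20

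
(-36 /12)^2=9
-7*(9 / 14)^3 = -729 / 392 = -1.86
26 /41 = 0.63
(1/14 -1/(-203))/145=31/58870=0.00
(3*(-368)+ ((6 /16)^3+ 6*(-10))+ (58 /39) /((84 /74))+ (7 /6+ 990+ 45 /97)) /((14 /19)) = -132157536941 /569447424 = -232.08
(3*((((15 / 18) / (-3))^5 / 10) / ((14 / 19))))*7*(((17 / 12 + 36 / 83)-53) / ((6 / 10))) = 3024859375 / 7528038912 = 0.40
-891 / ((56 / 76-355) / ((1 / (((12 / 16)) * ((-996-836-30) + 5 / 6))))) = -135432 / 75165077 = -0.00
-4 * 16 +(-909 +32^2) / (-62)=-4083 / 62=-65.85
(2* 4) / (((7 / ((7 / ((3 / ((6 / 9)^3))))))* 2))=32 / 81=0.40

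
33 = 33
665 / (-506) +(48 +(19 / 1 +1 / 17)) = 565535 / 8602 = 65.74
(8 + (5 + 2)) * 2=30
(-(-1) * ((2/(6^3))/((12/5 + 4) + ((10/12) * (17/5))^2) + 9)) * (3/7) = 70124/18179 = 3.86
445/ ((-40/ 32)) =-356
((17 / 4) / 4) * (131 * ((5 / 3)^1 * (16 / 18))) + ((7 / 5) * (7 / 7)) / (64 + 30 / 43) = 38726026 / 187785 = 206.23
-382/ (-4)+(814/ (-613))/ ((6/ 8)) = 344737/ 3678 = 93.73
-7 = -7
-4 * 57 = -228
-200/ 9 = -22.22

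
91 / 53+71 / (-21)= -1852 / 1113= -1.66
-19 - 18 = -37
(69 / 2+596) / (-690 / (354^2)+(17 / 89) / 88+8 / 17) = 876661570356 / 649678855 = 1349.38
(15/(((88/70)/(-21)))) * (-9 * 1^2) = 99225/44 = 2255.11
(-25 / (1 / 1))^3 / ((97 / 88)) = -1375000 / 97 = -14175.26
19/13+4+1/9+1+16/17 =7.51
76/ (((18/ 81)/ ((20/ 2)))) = 3420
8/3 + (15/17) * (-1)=91/51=1.78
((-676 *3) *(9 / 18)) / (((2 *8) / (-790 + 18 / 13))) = 99957 / 2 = 49978.50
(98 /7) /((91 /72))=144 /13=11.08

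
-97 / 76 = -1.28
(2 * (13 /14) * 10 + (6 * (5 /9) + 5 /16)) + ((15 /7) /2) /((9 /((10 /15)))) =22475 /1008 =22.30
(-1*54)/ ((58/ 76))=-2052/ 29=-70.76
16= 16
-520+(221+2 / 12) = -1793 / 6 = -298.83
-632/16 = -79/2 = -39.50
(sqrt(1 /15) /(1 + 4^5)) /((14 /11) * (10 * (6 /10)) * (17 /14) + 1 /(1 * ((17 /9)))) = 187 * sqrt(15) /28182375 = 0.00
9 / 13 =0.69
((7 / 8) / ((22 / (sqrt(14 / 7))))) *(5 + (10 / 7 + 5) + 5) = 115 *sqrt(2) / 176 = 0.92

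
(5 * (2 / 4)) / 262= 5 / 524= 0.01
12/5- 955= -4763/5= -952.60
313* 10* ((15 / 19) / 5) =9390 / 19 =494.21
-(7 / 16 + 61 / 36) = -2.13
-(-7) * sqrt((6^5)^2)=54432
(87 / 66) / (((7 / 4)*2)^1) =29 / 77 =0.38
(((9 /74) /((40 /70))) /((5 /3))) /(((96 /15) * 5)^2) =189 /1515520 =0.00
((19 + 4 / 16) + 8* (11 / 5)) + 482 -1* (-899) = 28357 / 20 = 1417.85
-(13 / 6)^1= -13 / 6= -2.17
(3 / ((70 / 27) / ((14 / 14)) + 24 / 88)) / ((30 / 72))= 10692 / 4255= 2.51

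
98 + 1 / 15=1471 / 15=98.07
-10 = -10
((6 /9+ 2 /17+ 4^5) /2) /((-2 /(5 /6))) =-32665 /153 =-213.50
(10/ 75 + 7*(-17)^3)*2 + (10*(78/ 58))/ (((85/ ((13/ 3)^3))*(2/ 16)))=-1523637874/ 22185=-68678.74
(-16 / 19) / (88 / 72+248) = -144 / 42617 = -0.00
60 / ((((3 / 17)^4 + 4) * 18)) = 0.83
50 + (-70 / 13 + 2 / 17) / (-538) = 2973032 / 59449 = 50.01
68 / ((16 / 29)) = 493 / 4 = 123.25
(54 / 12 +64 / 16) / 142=17 / 284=0.06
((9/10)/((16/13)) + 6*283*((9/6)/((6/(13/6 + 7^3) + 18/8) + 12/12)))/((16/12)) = 10137187557/17322880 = 585.19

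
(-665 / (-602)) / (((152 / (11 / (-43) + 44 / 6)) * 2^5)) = 4565 / 2840064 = 0.00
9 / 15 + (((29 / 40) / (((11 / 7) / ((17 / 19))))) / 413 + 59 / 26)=18404261 / 6412120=2.87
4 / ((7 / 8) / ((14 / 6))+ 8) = 32 / 67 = 0.48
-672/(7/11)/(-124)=8.52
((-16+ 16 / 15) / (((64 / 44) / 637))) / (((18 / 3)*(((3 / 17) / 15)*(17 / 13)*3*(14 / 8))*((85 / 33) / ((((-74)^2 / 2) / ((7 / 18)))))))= -3135404272 / 85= -36887109.08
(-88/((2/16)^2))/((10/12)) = -6758.40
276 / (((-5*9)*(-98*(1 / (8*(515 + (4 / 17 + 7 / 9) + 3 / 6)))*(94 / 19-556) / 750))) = -394680920 / 1121337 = -351.97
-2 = -2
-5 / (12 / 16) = -20 / 3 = -6.67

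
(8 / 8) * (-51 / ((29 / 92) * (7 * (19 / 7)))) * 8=-37536 / 551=-68.12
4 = 4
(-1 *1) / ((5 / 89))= -89 / 5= -17.80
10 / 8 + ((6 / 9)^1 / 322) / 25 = 60379 / 48300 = 1.25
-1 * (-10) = 10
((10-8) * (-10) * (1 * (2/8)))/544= -5/544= -0.01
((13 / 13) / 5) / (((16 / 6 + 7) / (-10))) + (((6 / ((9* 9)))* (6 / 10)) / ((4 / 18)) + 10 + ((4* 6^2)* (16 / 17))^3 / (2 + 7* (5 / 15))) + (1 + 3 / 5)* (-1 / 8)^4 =574494.82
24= 24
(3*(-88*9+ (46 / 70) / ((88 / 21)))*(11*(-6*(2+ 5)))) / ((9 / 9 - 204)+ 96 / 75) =-36583155 / 6724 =-5440.68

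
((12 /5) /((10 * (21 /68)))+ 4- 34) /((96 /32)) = -5114 /525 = -9.74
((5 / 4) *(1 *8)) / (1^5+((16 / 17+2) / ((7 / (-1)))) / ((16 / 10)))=4760 / 351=13.56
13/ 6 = 2.17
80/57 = 1.40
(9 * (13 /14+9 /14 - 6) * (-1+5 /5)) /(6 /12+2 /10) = 0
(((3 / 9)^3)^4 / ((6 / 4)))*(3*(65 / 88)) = 65 / 23383404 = 0.00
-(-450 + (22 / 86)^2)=831929 / 1849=449.93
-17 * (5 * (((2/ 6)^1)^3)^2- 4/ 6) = 8177/ 729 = 11.22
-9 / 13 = -0.69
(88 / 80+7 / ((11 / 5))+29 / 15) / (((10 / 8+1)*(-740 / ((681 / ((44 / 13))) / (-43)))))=6052501 / 346519800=0.02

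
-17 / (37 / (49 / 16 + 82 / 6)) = -13651 / 1776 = -7.69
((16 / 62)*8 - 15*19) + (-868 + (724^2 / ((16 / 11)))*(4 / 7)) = 44436251 / 217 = 204775.35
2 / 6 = 1 / 3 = 0.33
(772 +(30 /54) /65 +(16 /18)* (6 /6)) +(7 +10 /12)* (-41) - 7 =11563 /26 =444.73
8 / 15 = 0.53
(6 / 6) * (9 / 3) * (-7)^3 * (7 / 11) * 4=-28812 / 11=-2619.27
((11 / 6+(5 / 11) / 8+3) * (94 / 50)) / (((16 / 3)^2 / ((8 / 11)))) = 182031 / 774400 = 0.24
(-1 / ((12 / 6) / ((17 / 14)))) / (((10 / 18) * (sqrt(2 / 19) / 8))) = -153 * sqrt(38) / 35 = -26.95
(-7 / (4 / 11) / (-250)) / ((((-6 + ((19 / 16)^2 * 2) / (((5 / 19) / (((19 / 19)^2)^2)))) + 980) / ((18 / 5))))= 7392 / 26259125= 0.00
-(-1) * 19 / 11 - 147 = -1598 / 11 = -145.27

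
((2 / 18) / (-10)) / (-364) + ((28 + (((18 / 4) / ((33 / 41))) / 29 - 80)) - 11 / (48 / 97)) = -1547424787 / 20900880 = -74.04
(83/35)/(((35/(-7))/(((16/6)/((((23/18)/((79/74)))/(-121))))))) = 19041528/148925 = 127.86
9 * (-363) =-3267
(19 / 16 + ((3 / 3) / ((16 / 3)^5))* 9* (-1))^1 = 1242997 / 1048576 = 1.19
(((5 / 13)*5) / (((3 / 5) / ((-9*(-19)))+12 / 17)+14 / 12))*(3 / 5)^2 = 87210 / 236327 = 0.37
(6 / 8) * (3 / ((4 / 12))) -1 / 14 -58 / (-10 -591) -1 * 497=-8249505 / 16828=-490.22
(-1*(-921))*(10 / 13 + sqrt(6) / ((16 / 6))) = 1554.45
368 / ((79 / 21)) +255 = 27873 / 79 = 352.82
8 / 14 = 4 / 7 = 0.57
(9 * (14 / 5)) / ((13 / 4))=504 / 65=7.75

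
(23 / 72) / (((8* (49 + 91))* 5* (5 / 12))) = 23 / 168000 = 0.00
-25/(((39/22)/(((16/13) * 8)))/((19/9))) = -1337600/4563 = -293.14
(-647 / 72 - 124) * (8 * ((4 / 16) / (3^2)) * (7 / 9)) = -67025 / 2916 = -22.99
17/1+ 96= 113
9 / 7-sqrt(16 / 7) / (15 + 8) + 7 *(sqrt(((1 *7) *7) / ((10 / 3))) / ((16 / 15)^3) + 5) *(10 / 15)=-4 *sqrt(7) / 161 + 11025 *sqrt(30) / 4096 + 517 / 21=39.30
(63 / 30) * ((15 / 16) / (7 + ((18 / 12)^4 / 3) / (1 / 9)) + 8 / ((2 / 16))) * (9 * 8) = 3437532 / 355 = 9683.19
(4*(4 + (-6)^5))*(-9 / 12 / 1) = 23316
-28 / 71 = -0.39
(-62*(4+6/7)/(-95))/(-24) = -527/3990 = -0.13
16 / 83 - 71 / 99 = -4309 / 8217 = -0.52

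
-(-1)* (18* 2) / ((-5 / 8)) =-288 / 5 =-57.60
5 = 5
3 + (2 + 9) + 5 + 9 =28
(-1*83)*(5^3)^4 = -20263671875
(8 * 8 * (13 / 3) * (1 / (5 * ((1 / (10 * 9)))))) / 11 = 4992 / 11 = 453.82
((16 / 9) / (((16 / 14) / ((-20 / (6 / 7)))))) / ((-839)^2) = -980 / 19005867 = -0.00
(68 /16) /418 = 17 /1672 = 0.01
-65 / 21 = -3.10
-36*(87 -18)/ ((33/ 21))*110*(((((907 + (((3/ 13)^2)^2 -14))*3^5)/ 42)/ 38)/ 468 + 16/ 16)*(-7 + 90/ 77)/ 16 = 81780.73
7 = 7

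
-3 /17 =-0.18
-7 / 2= -3.50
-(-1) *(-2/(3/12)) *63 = -504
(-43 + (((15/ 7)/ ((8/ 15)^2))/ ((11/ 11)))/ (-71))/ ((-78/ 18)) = 4113357/ 413504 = 9.95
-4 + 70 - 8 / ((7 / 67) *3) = 850 / 21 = 40.48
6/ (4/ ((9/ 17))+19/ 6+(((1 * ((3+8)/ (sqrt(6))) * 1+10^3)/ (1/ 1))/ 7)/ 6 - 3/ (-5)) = 167325480/ 979730303 - 207900 * sqrt(6)/ 979730303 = 0.17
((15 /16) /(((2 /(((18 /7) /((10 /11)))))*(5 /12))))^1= 3.18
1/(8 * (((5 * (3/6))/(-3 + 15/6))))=-1/40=-0.02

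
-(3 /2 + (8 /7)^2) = -275 /98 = -2.81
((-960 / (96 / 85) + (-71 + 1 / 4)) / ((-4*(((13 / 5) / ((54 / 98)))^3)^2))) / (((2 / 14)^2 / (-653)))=-14558529509757984375 / 21815265186407056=-667.36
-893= -893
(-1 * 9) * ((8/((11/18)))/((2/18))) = -11664/11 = -1060.36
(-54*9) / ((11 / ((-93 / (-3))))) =-1369.64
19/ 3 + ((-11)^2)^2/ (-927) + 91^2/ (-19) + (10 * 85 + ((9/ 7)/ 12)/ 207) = 4590394723/ 11342772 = 404.70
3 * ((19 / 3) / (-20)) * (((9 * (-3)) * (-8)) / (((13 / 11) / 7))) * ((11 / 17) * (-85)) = 869022 / 13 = 66847.85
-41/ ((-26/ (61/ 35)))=2501/ 910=2.75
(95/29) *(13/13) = 95/29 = 3.28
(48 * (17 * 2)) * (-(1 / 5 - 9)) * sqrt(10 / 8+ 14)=35904 * sqrt(61) / 5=56083.84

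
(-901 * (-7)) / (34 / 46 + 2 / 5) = 725305 / 131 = 5536.68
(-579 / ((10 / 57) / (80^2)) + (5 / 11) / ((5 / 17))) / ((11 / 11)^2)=-232341103 / 11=-21121918.45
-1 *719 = -719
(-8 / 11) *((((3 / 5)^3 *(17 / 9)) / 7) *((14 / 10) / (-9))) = 136 / 20625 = 0.01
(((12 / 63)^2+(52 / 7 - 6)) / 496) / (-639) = -0.00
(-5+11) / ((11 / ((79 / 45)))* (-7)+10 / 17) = -8058 / 58115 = -0.14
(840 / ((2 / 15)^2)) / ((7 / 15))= 101250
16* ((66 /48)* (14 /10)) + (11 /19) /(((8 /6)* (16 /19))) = 10021 /320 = 31.32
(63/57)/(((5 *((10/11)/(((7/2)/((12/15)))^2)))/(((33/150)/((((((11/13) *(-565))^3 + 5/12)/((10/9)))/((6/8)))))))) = -39078039/5004263601443200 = -0.00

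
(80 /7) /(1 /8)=640 /7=91.43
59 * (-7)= -413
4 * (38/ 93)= 152/ 93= 1.63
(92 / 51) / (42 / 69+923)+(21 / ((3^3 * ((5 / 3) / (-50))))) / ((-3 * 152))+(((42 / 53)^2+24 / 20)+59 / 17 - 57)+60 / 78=-764898722740949 / 15033659628780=-50.88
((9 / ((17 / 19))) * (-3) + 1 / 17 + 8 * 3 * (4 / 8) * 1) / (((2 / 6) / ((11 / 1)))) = -10164 / 17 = -597.88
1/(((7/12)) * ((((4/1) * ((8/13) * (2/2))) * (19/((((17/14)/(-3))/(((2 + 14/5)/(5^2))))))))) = -0.08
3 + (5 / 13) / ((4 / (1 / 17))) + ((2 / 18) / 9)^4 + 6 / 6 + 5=342694946765 / 38053301364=9.01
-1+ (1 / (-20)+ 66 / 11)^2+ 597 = 252561 / 400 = 631.40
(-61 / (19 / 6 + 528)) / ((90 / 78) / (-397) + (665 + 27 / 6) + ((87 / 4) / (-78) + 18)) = -15111408 / 90427514129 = -0.00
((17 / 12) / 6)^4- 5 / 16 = -8314559 / 26873856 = -0.31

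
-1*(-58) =58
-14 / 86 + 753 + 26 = 33490 / 43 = 778.84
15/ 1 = 15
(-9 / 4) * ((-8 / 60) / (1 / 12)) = 18 / 5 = 3.60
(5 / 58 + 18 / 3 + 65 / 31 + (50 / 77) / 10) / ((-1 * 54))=-0.15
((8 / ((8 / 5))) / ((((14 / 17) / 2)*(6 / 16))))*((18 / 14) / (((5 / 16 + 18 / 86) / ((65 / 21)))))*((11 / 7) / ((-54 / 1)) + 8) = 45812062400 / 23272893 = 1968.47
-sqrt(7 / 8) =-sqrt(14) / 4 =-0.94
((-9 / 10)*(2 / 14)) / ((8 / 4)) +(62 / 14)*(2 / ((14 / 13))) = 7997 / 980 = 8.16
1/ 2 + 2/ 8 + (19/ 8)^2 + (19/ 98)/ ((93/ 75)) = 636471/ 97216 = 6.55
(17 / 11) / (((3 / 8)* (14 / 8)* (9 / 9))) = 544 / 231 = 2.35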